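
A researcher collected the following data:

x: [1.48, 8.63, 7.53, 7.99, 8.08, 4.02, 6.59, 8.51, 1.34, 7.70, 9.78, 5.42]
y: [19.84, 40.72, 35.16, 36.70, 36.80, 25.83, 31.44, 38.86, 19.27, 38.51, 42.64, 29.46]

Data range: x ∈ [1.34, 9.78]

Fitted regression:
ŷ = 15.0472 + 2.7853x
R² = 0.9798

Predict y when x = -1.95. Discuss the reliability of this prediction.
ŷ = 9.6159, but this is extrapolation (below the data range [1.34, 9.78]) and may be unreliable.

Prediction calculation:
ŷ = 15.0472 + 2.7853 × (-1.95)
ŷ = 9.6159

Reliability:
- Data range: x ∈ [1.34, 9.78]
- Prediction point: x = -1.95 is 3.29 units below the observed range → this is EXTRAPOLATION, not interpolation

Why that matters here:
- There are no observations near this x to validate the fitted line there
- Real relationships often flatten, saturate, or turn nonlinear at extremes
- R² describes fit only over the sampled x values; it says nothing about behaviour beyond them

Report the number if required, but flag clearly that it is an extrapolation.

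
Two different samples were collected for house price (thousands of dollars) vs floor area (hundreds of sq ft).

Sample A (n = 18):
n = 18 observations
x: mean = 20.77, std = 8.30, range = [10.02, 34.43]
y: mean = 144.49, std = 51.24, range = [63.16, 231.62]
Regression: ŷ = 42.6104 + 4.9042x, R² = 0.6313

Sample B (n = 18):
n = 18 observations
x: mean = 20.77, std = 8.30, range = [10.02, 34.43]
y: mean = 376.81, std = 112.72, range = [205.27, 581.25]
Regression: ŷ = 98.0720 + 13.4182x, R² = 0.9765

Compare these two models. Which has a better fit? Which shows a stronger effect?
Model B has the better fit (R² = 0.9765 vs 0.6313). Model B shows the stronger effect (|β₁| = 13.4182 vs 4.9042).

Model Comparison:

Goodness of fit (R²):
- Model A: R² = 0.6313 → 63.13% of variance in house price explained
- Model B: R² = 0.9765 → 97.65% of variance in house price explained
- 0.9765 > 0.6313 → Model B has the better fit

Effect size (slope magnitude):
- Model A: β₁ = 4.9042 → predicted house price rises 4.9042 thousand dollars per additional hundred sq ft of floor area
- Model B: β₁ = 13.4182 → predicted house price rises 13.4182 thousand dollars per additional hundred sq ft of floor area
- |4.9042| < |13.4182| → Model B shows the stronger marginal effect

Notes:
- A steeper slope doesn't make a better model if the scatter around the line is large.
- The two samples could reflect different populations, time periods, or measurement quality.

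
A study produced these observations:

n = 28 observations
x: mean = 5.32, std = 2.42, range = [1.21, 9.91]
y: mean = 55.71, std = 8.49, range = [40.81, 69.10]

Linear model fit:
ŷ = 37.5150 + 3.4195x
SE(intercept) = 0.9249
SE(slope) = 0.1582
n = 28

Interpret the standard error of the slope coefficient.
SE(β̂₁) = 0.1582 is the estimated standard deviation of the slope estimate across repeated samples; relative to β̂₁ = 3.4195 that is 4.6%, a precise estimate.

SE(β̂₁) = s / √Sxx, where s is the residual standard deviation and Sxx = Σ(x − x̄)². It is the yardstick for how far β̂₁ = 3.4195 could plausibly be from the true slope.

Relative precision:
- SE / |β̂₁| = 0.1582 / 3.4195 = 4.6%
- Rule of thumb (under 20%: precise; 20% to under 50%: moderately precise; 50% or more: imprecise) → precise

Link to the t-test: t = β̂₁ / SE(β̂₁) = 3.4195 / 0.1582 = 21.6150, the statistic for H₀: β₁ = 0.

What drives SE(β̂₁): wider spread of x values → smaller SE; more residual scatter → larger SE; larger n (here n = 28) → smaller SE.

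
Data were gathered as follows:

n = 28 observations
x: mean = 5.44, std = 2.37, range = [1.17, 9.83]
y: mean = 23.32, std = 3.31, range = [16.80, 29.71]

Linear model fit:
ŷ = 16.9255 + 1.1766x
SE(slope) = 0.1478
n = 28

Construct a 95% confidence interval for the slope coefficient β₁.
The 95% CI for β₁ is (0.8728, 1.4804)

Confidence interval for the slope:

The 95% CI for β₁ is: β̂₁ ± t*(α/2, n-2) × SE(β̂₁)

Step 1: Find critical t-value
- Confidence level = 0.95
- Degrees of freedom = n - 2 = 28 - 2 = 26
- t*(α/2, 26) = 2.0555

Step 2: Calculate margin of error
Margin = 2.0555 × 0.1478 = 0.3038

Step 3: Construct interval
CI = 1.1766 ± 0.3038
CI = (0.8728, 1.4804)

Interpretation: intervals built this way capture the true β₁ in 95% of repeated samples; here the plausible range for the per-unit effect of x on y is 0.8728 to 1.4804.
Both endpoints are positive, so the data support a genuinely positive slope at this confidence level.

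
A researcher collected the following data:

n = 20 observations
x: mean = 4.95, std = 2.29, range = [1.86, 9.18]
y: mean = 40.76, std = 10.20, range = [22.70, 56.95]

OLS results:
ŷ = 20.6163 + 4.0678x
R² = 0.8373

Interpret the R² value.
The model explains 83.73% of the variance in y (R² = 0.8373), leaving 16.27% unexplained; the fit is strong.

R² (coefficient of determination) measures the proportion of variance in y explained by the regression model.

Here R² = 0.8373:
- Explained: 83.73% of the variation in y
- Unexplained (residual): 100% − 83.73% = 16.27%
- Rule of thumb (below 0.3 weak; 0.3 to below 0.7 moderate; 0.7 and above strong) → strong

Calculation: R² = 1 − (SS_res / SS_tot), where SS_res is the sum of squared residuals and SS_tot the total sum of squares.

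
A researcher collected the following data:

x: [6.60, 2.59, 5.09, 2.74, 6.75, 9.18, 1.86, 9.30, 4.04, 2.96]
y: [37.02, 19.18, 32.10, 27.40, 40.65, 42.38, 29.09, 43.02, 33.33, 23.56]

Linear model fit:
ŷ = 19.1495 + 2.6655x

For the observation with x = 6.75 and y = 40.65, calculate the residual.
Residual = 3.5084

The residual is the difference between the actual value and the predicted value:

Residual = y - ŷ

Step 1: Calculate predicted value
ŷ = 19.1495 + 2.6655 × 6.75
ŷ = 37.1416

Step 2: Calculate residual
Residual = 40.65 - 37.1416
Residual = 3.5084

The residual is positive, so the observed y = 40.65 sits above the regression line (the line underestimates it by 3.5084).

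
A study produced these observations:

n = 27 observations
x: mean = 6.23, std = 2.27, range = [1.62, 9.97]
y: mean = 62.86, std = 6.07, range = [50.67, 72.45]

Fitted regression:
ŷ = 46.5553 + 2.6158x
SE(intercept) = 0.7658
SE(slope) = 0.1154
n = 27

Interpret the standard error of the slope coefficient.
SE(β̂₁) = 0.1154 is the estimated standard deviation of the slope estimate across repeated samples; relative to β̂₁ = 2.6158 that is 4.4%, a precise estimate.

SE(β̂₁) = 0.1154 says: if we drew many samples of n = 27 from the same population and refit each time, the fitted slopes would scatter with a standard deviation of roughly 0.1154 around the true β₁.

Relative precision:
- SE / |β̂₁| = 0.1154 / 2.6158 = 4.4%
- Rule of thumb (under 20%: precise; 20% to under 50%: moderately precise; 50% or more: imprecise) → precise

Link to the t-test: t = β̂₁ / SE(β̂₁) = 2.6158 / 0.1154 = 22.6672, the statistic for H₀: β₁ = 0.

What drives SE(β̂₁): larger n (here n = 27) → smaller SE; more residual scatter → larger SE.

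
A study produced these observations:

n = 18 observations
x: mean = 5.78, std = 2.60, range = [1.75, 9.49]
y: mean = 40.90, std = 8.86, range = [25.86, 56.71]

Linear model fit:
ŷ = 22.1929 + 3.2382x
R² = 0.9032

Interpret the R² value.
R² = 0.9032 means 90.32% of the variation in y is explained by the linear relationship with x. This indicates a strong fit.

R² (coefficient of determination) measures the proportion of variance in y explained by the regression model.

Here R² = 0.9032:
- Explained: 90.32% of the variation in y
- Unexplained (residual): 100% − 90.32% = 9.68%
- Rule of thumb (below 0.3 weak; 0.3 to below 0.7 moderate; 0.7 and above strong) → strong

Note: R² never decreases when predictors are added, so it should not be used alone to compare models of different size.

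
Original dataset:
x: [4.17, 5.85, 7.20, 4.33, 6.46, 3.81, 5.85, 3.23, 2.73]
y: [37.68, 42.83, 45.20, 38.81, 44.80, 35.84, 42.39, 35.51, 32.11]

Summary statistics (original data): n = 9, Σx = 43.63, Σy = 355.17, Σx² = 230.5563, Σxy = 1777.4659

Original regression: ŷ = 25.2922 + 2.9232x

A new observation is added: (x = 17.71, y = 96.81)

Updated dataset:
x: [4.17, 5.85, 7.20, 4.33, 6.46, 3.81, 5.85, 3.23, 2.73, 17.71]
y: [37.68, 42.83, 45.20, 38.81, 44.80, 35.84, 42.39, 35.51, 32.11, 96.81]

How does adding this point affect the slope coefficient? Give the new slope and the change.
The slope changes from 2.9232 to 4.2844 (change of +1.3612, or +46.6%).

x = 17.71 lies well outside the original x-range [2.73, 7.20] (x̄ ≈ 4.85), so this observation has high leverage and can move the slope substantially.

Step 1: Update the sums with the new point (n goes from 9 to 10)
Σx  = 43.63 + 17.71 = 61.34
Σy  = 355.17 + 96.81 = 451.98
Σx² = 230.5563 + 17.71² = 230.5563 + 313.6441 = 544.2004
Σxy = 1777.4659 + 17.71×96.81 = 1777.4659 + 1714.5051 = 3491.9710

Step 2: Recompute the slope with b₁ = (nΣxy − ΣxΣy) / (nΣx² − (Σx)²)
Numerator   = 10×3491.9710 − 61.34×451.98 = 34919.7100 − 27724.4532 = 7195.2568
Denominator = 10×544.2004 − 61.34² = 5442.0040 − 3762.5956 = 1679.4084
b₁(new) = 7195.2568 / 1679.4084 = 4.2844

(Same formula on the original sums: (9×1777.4659 − 43.63×355.17) / (9×230.5563 − 43.63²) = 501.1260 / 171.4298 = 2.9232, matching the given fit.)

Step 3: Change in slope
Δβ₁ = 4.2844 − 2.9232 = +1.3612
Relative change = +1.3612 / 2.9232 × 100% = +46.6%
→ the slope increases when the point is added.

Because the point sits above the extension of the original line at a high-leverage x, it tilts the fit up.
In practice: examine leverage (hᵢ) and Cook's distance rather than deleting it automatically.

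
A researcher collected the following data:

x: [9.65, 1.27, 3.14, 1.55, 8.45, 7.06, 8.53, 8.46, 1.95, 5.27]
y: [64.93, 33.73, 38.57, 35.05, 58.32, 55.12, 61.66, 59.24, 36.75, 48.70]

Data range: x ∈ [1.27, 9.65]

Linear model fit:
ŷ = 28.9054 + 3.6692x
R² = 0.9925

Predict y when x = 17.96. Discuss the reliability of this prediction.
ŷ = 94.8042 (extrapolation — x = 17.96 lies outside [1.27, 9.65], so reliability is low).

Prediction calculation:
ŷ = 28.9054 + 3.6692 × 17.96
ŷ = 94.8042

Reliability:
- Data range: x ∈ [1.27, 9.65]
- Prediction point: x = 17.96 is 8.31 units above the observed range → this is EXTRAPOLATION, not interpolation

Why that matters here:
- There are no observations near this x to validate the fitted line there
- The standard error of prediction grows with (x − x̄)², and x = 17.96 is far from x̄ = 5.53

Report the number if required, but flag clearly that it is an extrapolation.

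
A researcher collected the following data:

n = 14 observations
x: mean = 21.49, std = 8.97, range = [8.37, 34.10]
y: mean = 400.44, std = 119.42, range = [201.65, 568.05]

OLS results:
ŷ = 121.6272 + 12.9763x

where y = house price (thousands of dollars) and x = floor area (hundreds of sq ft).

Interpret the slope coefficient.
For each additional hundred sq ft of floor area, predicted house price increases by approximately 12.9763 thousand dollars.

The slope coefficient β₁ = 12.9763 represents the marginal effect of floor area on house price.

Interpretation:
- Floor area up by 1 hundred sq ft → predicted house price increases by 12.9763 thousand dollars
- The effect is assumed constant over the observed range of x (linearity)

The intercept β₀ = 121.6272 is the predicted house price when floor area = 0; since the smallest observed x is 8.37, this is an extrapolation and mainly anchors the line.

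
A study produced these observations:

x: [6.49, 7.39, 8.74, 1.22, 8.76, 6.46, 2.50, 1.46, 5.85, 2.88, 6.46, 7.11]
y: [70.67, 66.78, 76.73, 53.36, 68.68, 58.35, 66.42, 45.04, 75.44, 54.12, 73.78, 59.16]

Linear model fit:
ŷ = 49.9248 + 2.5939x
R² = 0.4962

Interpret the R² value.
R² = 0.4962 means 49.62% of the variation in y is explained by the linear relationship with x. This indicates a moderate fit.

R² = 1 − SS_res/SS_tot compares the residual scatter to the total scatter of y about its mean.

Here R² = 0.4962:
- Explained: 49.62% of the variation in y
- Unexplained (residual): 100% − 49.62% = 50.38%
- Rule of thumb (below 0.3 weak; 0.3 to below 0.7 moderate; 0.7 and above strong) → moderate

Note: R² says nothing about causation, and a high R² does not by itself mean the linear form is appropriate — check the residuals.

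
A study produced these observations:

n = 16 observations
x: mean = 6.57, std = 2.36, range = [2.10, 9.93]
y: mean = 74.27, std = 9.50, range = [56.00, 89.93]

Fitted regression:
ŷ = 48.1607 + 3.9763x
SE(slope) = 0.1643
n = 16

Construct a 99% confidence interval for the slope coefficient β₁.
The 99% CI for β₁ is (3.4872, 4.4654)

Confidence interval for the slope:

The 99% CI for β₁ is: β̂₁ ± t*(α/2, n-2) × SE(β̂₁)

Step 1: Find critical t-value
- Confidence level = 0.99
- Degrees of freedom = n - 2 = 16 - 2 = 14
- t*(α/2, 14) = 2.9768

Step 2: Calculate margin of error
Margin = 2.9768 × 0.1643 = 0.4891

Step 3: Construct interval
CI = 3.9763 ± 0.4891
CI = (3.4872, 4.4654)

Interpretation: each one-unit increase in x is associated with a change in mean y of between 3.4872 and 4.4654, with 99% confidence.
Since 0 is outside the interval, a two-sided test at α = 0.01 would reject H₀: β₁ = 0.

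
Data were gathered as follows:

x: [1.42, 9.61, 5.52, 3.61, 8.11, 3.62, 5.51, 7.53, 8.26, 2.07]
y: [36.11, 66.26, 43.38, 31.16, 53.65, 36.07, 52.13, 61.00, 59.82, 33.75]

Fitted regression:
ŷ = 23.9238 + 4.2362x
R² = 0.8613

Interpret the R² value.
R² = 0.8613 means 86.13% of the variation in y is explained by the linear relationship with x. This indicates a strong fit.

The coefficient of determination R² is the fraction of the total variation in y that the fitted line accounts for.

Here R² = 0.8613:
- Explained: 86.13% of the variation in y
- Unexplained (residual): 100% − 86.13% = 13.87%
- Rule of thumb (below 0.3 weak; 0.3 to below 0.7 moderate; 0.7 and above strong) → strong

Calculation: R² = 1 − (SS_res / SS_tot), where SS_res is the sum of squared residuals and SS_tot the total sum of squares.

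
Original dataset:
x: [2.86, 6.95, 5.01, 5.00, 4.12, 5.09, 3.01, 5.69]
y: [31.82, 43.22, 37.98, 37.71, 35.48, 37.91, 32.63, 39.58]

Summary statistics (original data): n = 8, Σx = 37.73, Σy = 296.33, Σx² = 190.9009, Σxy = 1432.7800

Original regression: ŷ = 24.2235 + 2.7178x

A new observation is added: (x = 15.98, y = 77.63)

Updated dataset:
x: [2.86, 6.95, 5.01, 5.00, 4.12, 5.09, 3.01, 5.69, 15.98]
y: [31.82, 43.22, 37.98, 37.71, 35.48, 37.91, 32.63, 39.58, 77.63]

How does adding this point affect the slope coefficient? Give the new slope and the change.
The slope changes from 2.7178 to 3.5122 (change of +0.7944, or +29.2%).

x = 15.98 lies well outside the original x-range [2.86, 6.95] (x̄ ≈ 4.72), so this observation has high leverage and can move the slope substantially.

Step 1: Update the sums with the new point (n goes from 8 to 9)
Σx  = 37.73 + 15.98 = 53.71
Σy  = 296.33 + 77.63 = 373.96
Σx² = 190.9009 + 15.98² = 190.9009 + 255.3604 = 446.2613
Σxy = 1432.7800 + 15.98×77.63 = 1432.7800 + 1240.5274 = 2673.3074

Step 2: Recompute the slope with b₁ = (nΣxy − ΣxΣy) / (nΣx² − (Σx)²)
Numerator   = 9×2673.3074 − 53.71×373.96 = 24059.7666 − 20085.3916 = 3974.3750
Denominator = 9×446.2613 − 53.71² = 4016.3517 − 2884.7641 = 1131.5876
b₁(new) = 3974.3750 / 1131.5876 = 3.5122

(Same formula on the original sums: (8×1432.7800 − 37.73×296.33) / (8×190.9009 − 37.73²) = 281.7091 / 103.6543 = 2.7178, matching the given fit.)

Step 3: Change in slope
Δβ₁ = 3.5122 − 2.7178 = +0.7944
Relative change = +0.7944 / 2.7178 × 100% = +29.2%
→ the slope increases when the point is added.

Because the point sits above the extension of the original line at a high-leverage x, it tilts the fit up.
In practice: investigate whether it comes from the same population as the rest of the sample.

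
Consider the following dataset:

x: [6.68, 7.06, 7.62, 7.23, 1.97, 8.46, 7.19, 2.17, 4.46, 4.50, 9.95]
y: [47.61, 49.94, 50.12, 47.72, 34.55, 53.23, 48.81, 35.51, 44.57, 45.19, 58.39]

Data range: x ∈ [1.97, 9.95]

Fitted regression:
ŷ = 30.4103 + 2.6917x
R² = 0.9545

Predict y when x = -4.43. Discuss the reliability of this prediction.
The equation gives ŷ = 18.4861; however x = -4.43 is 6.40 units below the observed range, so this extrapolated value should not be trusted.

Prediction calculation:
ŷ = 30.4103 + 2.6917 × (-4.43)
ŷ = 18.4861

Reliability:
- Data range: x ∈ [1.97, 9.95]
- Prediction point: x = -4.43 is 6.40 units below the observed range → this is EXTRAPOLATION, not interpolation

Why that matters here:
- R² describes fit only over the sampled x values; it says nothing about behaviour beyond them
- The linear relationship may not hold outside the observed range
- The standard error of prediction grows with (x − x̄)², and x = -4.43 is far from x̄ = 6.12

Report the number if required, but flag clearly that it is an extrapolation.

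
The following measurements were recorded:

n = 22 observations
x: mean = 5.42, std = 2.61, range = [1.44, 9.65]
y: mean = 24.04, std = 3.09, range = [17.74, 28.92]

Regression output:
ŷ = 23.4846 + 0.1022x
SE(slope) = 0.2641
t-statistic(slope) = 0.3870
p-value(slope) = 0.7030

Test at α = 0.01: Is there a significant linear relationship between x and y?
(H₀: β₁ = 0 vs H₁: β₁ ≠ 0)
Fail to reject H₀: p-value = 0.7030 ≥ α = 0.01. The linear relationship is not significant at the 1% level.

Hypothesis test for the slope coefficient:

H₀: β₁ = 0 (no linear relationship)
H₁: β₁ ≠ 0 (linear relationship exists)

Test statistic: t = β̂₁ / SE(β̂₁) = 0.1022 / 0.2641 = 0.3870

p = 0.7030: how often a slope estimate this far from 0 (in SE units) would arise by chance if β₁ were truly 0.

Decision rule: reject H₀ if p-value < α.
p-value = 0.7030 ≥ α = 0.01 → fail to reject H₀.

At α = 0.01 the data do not provide convincing evidence of a nonzero slope.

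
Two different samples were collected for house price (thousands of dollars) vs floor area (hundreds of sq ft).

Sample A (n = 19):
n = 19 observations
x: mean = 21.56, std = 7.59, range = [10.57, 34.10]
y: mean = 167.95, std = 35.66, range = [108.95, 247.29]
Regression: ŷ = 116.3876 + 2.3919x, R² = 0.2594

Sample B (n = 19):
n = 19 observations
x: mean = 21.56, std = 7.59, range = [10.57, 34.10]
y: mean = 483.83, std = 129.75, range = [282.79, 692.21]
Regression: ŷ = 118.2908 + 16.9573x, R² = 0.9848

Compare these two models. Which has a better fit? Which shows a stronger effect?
Model B has the better fit (R² = 0.9848 vs 0.2594). Model B shows the stronger effect (|β₁| = 16.9573 vs 2.3919).

Model Comparison:

Fit — compare R²:
- Model A: R² = 0.2594 → 25.94% of variance in house price explained
- Model B: R² = 0.9848 → 98.48% of variance in house price explained
- 0.9848 > 0.2594 → Model B has the better fit

Effect size (slope magnitude):
- Model A: β₁ = 2.3919 → predicted house price rises 2.3919 thousand dollars per additional hundred sq ft of floor area
- Model B: β₁ = 16.9573 → predicted house price rises 16.9573 thousand dollars per additional hundred sq ft of floor area
- |2.3919| < |16.9573| → Model B shows the stronger marginal effect

Notes:
- A steeper slope doesn't make a better model if the scatter around the line is large.
- A better fit (higher R²) doesn't necessarily mean a more important relationship.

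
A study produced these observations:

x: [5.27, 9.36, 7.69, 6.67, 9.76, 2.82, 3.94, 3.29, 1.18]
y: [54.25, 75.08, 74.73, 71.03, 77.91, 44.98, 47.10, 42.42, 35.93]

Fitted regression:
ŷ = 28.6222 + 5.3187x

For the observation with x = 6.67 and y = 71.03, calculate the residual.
Residual = 6.9321

The residual is the difference between the actual value and the predicted value:

Residual = y - ŷ

Step 1: Calculate predicted value
ŷ = 28.6222 + 5.3187 × 6.67
ŷ = 64.0979

Step 2: Calculate residual
Residual = 71.03 - 64.0979
Residual = 6.9321

Sign check: y > ŷ, so the point is above the line and the fit underestimates here.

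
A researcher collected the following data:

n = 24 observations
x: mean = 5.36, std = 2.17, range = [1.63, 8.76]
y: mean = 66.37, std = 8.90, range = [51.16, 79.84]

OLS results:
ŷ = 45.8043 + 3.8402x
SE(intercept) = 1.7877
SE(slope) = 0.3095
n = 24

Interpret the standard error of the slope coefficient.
SE(slope) = 0.3095 measures the uncertainty in the estimated slope. The coefficient is estimated precisely (SE/|β̂₁| = 8.1%).

SE(β̂₁) = s / √Sxx, where s is the residual standard deviation and Sxx = Σ(x − x̄)². It is the yardstick for how far β̂₁ = 3.8402 could plausibly be from the true slope.

Relative precision:
- SE / |β̂₁| = 0.3095 / 3.8402 = 8.1%
- Rule of thumb (under 20%: precise; 20% to under 50%: moderately precise; 50% or more: imprecise) → precise

Link to interval estimation: a confidence interval for β₁ is β̂₁ ± t* × 0.3095, so SE sets the half-width per unit of t*.

What drives SE(β̂₁): wider spread of x values → smaller SE; larger n (here n = 24) → smaller SE.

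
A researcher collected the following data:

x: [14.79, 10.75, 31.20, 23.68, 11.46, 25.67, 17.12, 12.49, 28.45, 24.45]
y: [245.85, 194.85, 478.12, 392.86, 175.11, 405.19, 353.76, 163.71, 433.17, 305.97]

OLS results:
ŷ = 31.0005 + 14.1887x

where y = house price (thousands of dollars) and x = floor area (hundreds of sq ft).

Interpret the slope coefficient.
For each additional hundred sq ft of floor area, predicted house price increases by approximately 14.1887 thousand dollars.

β₁ = 14.1887 is the change in predicted house price (thousand dollars) per additional hundred sq ft of floor area.

Interpretation:
- Floor area up by 1 hundred sq ft → predicted house price increases by 14.1887 thousand dollars
- The effect is assumed constant over the observed range of x (linearity)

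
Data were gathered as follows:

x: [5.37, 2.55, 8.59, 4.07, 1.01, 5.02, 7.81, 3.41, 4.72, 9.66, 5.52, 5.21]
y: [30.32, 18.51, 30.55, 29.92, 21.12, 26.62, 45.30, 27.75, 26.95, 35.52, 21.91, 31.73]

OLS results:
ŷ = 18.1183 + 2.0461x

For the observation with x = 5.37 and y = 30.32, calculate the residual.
Residual = 1.2141

The residual is the difference between the actual value and the predicted value:

Residual = y - ŷ

Step 1: Calculate predicted value
ŷ = 18.1183 + 2.0461 × 5.37
ŷ = 29.1059

Step 2: Calculate residual
Residual = 30.32 - 29.1059
Residual = 1.2141

The residual is positive, so the observed y = 30.32 sits above the regression line (the line underestimates it by 1.2141).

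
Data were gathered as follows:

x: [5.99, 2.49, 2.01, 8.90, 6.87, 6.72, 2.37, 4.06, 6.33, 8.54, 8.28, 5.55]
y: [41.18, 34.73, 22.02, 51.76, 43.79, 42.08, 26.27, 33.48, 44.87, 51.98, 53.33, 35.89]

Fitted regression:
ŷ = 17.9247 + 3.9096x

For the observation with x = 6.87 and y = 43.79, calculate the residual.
Residual = -0.9937

The residual is the difference between the actual value and the predicted value:

Residual = y - ŷ

Step 1: Calculate predicted value
ŷ = 17.9247 + 3.9096 × 6.87
ŷ = 44.7837

Step 2: Calculate residual
Residual = 43.79 - 44.7837
Residual = -0.9937

The residual is negative, so the observed y = 43.79 sits below the regression line (the line overestimates it by 0.9937).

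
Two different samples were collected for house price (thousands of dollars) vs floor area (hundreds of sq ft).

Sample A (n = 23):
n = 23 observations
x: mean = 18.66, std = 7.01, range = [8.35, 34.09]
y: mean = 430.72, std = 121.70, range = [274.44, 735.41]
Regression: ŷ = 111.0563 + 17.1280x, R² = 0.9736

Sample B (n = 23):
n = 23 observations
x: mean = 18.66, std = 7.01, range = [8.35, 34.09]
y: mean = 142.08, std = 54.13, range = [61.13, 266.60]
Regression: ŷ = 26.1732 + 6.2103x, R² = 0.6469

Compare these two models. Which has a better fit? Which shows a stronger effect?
Model A has the better fit (R² = 0.9736 vs 0.6469). Model A shows the stronger effect (|β₁| = 17.1280 vs 6.2103).

Model Comparison:

Fit — compare R²:
- Model A: R² = 0.9736 → 97.36% of variance in house price explained
- Model B: R² = 0.6469 → 64.69% of variance in house price explained
- 0.9736 > 0.6469 → Model A has the better fit

Strength of effect — compare |β₁|:
- Model A: β₁ = 17.1280 → predicted house price rises 17.1280 thousand dollars per additional hundred sq ft of floor area
- Model B: β₁ = 6.2103 → predicted house price rises 6.2103 thousand dollars per additional hundred sq ft of floor area
- |17.1280| > |6.2103| → Model A shows the stronger marginal effect

Note: R² measures how tightly points cluster around the line; β₁ measures how steep the line is — they answer different questions.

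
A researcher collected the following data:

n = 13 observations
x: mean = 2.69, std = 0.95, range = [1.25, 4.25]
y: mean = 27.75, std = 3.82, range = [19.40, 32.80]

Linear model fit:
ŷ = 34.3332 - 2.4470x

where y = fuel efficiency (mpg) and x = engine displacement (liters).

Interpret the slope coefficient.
An increase of one liter in engine displacement is associated with a 2.4470 mpg decrease in predicted fuel efficiency.

β₁ = -2.4470 is the change in predicted fuel efficiency (mpg) per additional liter of engine displacement.

Interpretation:
- Engine displacement up by 1 liter → predicted fuel efficiency decreases by 2.4470 mpg
- This is a linear approximation: the same per-unit change is assumed across the whole observed x range
- The sign (−) gives the direction; the magnitude 2.4470 gives the size of the effect per liter

The intercept β₀ = 34.3332 is the predicted fuel efficiency when engine displacement = 0; since the smallest observed x is 1.25, this is an extrapolation and mainly anchors the line.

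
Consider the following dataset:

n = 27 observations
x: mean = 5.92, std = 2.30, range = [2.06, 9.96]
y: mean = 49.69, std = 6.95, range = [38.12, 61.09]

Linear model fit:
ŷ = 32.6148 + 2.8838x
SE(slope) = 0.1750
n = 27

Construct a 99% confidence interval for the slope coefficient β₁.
The 99% CI for β₁ is (2.3960, 3.3716)

Confidence interval for the slope:

The 99% CI for β₁ is: β̂₁ ± t*(α/2, n-2) × SE(β̂₁)

Step 1: Find critical t-value
- Confidence level = 0.99
- Degrees of freedom = n - 2 = 27 - 2 = 25
- t*(α/2, 25) = 2.7874

Step 2: Calculate margin of error
Margin = 2.7874 × 0.1750 = 0.4878

Step 3: Construct interval
CI = 2.8838 ± 0.4878
CI = (2.3960, 3.3716)

Interpretation: We are 99% confident that the true slope β₁ lies between 2.3960 and 3.3716.
Since 0 is outside the interval, a two-sided test at α = 0.01 would reject H₀: β₁ = 0.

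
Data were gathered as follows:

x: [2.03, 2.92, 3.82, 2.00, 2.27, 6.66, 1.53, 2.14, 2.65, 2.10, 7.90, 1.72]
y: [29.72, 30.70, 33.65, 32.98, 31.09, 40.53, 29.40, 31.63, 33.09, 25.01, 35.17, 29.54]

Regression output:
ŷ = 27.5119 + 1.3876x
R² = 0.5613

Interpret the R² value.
The model explains 56.13% of the variance in y (R² = 0.5613), leaving 43.87% unexplained; the fit is moderate.

The coefficient of determination R² is the fraction of the total variation in y that the fitted line accounts for.

Here R² = 0.5613:
- Explained: 56.13% of the variation in y
- Unexplained (residual): 100% − 56.13% = 43.87%
- Rule of thumb (below 0.3 weak; 0.3 to below 0.7 moderate; 0.7 and above strong) → moderate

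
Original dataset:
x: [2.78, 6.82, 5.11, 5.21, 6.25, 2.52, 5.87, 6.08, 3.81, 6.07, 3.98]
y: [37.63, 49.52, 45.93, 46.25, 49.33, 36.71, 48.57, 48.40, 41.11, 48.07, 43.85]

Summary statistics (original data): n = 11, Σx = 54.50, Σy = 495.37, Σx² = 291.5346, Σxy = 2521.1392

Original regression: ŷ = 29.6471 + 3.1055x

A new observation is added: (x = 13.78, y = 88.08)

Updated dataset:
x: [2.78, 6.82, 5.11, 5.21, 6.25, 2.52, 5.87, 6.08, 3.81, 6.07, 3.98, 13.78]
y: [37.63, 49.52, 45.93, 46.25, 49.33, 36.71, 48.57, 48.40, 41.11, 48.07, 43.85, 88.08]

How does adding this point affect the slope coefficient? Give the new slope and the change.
New slope β₁ = 4.4672 versus 3.1055 before: a change of +1.3617 (+43.8%).

x = 13.78 lies well outside the original x-range [2.52, 6.82] (x̄ ≈ 4.95), so this observation has high leverage and can move the slope substantially.

Step 1: Update the sums with the new point (n goes from 11 to 12)
Σx  = 54.50 + 13.78 = 68.28
Σy  = 495.37 + 88.08 = 583.45
Σx² = 291.5346 + 13.78² = 291.5346 + 189.8884 = 481.4230
Σxy = 2521.1392 + 13.78×88.08 = 2521.1392 + 1213.7424 = 3734.8816

Step 2: Recompute the slope with b₁ = (nΣxy − ΣxΣy) / (nΣx² − (Σx)²)
Numerator   = 12×3734.8816 − 68.28×583.45 = 44818.5792 − 39837.9660 = 4980.6132
Denominator = 12×481.4230 − 68.28² = 5777.0760 − 4662.1584 = 1114.9176
b₁(new) = 4980.6132 / 1114.9176 = 4.4672

(Same formula on the original sums: (11×2521.1392 − 54.50×495.37) / (11×291.5346 − 54.50²) = 734.8662 / 236.6306 = 3.1055, matching the given fit.)

Step 3: Change in slope
Δβ₁ = 4.4672 − 3.1055 = +1.3617
Relative change = +1.3617 / 3.1055 × 100% = +43.8%
→ the slope increases when the point is added.

A high-leverage point only changes the slope if it is off the original line; here y = 88.08 is above the original trend, so the slope increases.
In practice: refit with and without it and report both if conclusions differ.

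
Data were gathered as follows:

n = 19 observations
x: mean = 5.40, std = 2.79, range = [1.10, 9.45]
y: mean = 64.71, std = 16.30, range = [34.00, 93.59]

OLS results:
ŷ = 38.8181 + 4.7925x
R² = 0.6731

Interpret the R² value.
About 67.31% of the variability in y is accounted for by the regression on x (R² = 0.6731) — a moderate linear fit.

R² (coefficient of determination) measures the proportion of variance in y explained by the regression model.

Here R² = 0.6731:
- Explained: 67.31% of the variation in y
- Unexplained (residual): 100% − 67.31% = 32.69%
- Rule of thumb (below 0.3 weak; 0.3 to below 0.7 moderate; 0.7 and above strong) → moderate

Note: R² says nothing about causation, and a high R² does not by itself mean the linear form is appropriate — check the residuals.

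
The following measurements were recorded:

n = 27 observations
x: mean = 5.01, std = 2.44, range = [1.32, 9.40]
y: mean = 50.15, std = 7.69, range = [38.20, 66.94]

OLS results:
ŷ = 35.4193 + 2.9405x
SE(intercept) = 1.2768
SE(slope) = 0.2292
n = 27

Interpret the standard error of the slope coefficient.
SE(β̂₁) = 0.2292 is the estimated standard deviation of the slope estimate across repeated samples; relative to β̂₁ = 2.9405 that is 7.8%, a precise estimate.

SE(β̂₁) = 0.2292 says: if we drew many samples of n = 27 from the same population and refit each time, the fitted slopes would scatter with a standard deviation of roughly 0.2292 around the true β₁.

Relative precision:
- SE / |β̂₁| = 0.2292 / 2.9405 = 7.8%
- Rule of thumb (under 20%: precise; 20% to under 50%: moderately precise; 50% or more: imprecise) → precise

Rough 95% range (±2 SE): 2.9405 ± 0.4584 → (2.4821, 3.3989).

What drives SE(β̂₁): wider spread of x values → smaller SE; larger n (here n = 27) → smaller SE; more residual scatter → larger SE.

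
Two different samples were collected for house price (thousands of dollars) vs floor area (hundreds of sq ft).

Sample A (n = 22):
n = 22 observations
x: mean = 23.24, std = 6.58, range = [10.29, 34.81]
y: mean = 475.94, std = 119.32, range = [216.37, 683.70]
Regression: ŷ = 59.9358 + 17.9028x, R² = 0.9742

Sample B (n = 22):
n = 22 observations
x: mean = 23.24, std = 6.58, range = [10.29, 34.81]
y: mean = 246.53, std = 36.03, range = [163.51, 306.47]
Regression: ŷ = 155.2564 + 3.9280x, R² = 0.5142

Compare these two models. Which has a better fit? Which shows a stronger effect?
Model A has the better fit (R² = 0.9742 vs 0.5142). Model A shows the stronger effect (|β₁| = 17.9028 vs 3.9280).

Model Comparison:

Goodness of fit (R²):
- Model A: R² = 0.9742 → 97.42% of variance in house price explained
- Model B: R² = 0.5142 → 51.42% of variance in house price explained
- 0.9742 > 0.5142 → Model A has the better fit

Strength of effect — compare |β₁|:
- Model A: β₁ = 17.9028 → predicted house price rises 17.9028 thousand dollars per additional hundred sq ft of floor area
- Model B: β₁ = 3.9280 → predicted house price rises 3.9280 thousand dollars per additional hundred sq ft of floor area
- |17.9028| > |3.9280| → Model A shows the stronger marginal effect

Note: A steeper slope doesn't make a better model if the scatter around the line is large.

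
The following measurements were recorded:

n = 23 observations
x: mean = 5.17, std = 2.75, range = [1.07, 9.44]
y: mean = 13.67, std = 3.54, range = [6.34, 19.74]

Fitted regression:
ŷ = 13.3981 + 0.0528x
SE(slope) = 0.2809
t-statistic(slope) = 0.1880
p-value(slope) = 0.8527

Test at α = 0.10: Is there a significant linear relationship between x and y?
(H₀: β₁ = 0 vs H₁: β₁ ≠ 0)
Since p-value = 0.8527 ≥ α = 0.10, fail to reject H₀ — the slope is not significantly different from 0.

Hypothesis test for the slope coefficient:

H₀: β₁ = 0 (no linear relationship)
H₁: β₁ ≠ 0 (linear relationship exists)

Test statistic: t = β̂₁ / SE(β̂₁) = 0.0528 / 0.2809 = 0.1880

p = 0.8527: how often a slope estimate this far from 0 (in SE units) would arise by chance if β₁ were truly 0.

Decision rule: reject H₀ if p-value < α.
p-value = 0.8527 ≥ α = 0.10 → fail to reject H₀.

There is not sufficient evidence at the 10% significance level to conclude that a linear relationship exists between x and y.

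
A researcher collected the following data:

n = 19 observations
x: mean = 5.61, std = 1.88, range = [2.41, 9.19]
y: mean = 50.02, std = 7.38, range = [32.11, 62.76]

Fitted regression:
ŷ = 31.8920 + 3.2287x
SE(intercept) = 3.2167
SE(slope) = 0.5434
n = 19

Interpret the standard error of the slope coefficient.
The slope 3.2287 is pinned down to within about ±0.5434 (one SE) by these data — relative uncertainty 16.8%, i.e. precise.

SE(β̂₁) = s / √Sxx, where s is the residual standard deviation and Sxx = Σ(x − x̄)². It is the yardstick for how far β̂₁ = 3.2287 could plausibly be from the true slope.

Relative precision:
- SE / |β̂₁| = 0.5434 / 3.2287 = 16.8%
- Rule of thumb (under 20%: precise; 20% to under 50%: moderately precise; 50% or more: imprecise) → precise

Rough 95% range (±2 SE): 3.2287 ± 1.0868 → (2.1419, 4.3155).

What drives SE(β̂₁): wider spread of x values → smaller SE; more residual scatter → larger SE.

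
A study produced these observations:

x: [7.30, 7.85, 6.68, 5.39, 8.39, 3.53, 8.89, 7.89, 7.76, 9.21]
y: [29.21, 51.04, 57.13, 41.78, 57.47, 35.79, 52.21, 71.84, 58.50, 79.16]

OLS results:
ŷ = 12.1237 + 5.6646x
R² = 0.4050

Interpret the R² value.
The model explains 40.50% of the variance in y (R² = 0.4050), leaving 59.50% unexplained; the fit is moderate.

R² = 1 − SS_res/SS_tot compares the residual scatter to the total scatter of y about its mean.

Here R² = 0.4050:
- Explained: 40.50% of the variation in y
- Unexplained (residual): 100% − 40.50% = 59.50%
- Rule of thumb (below 0.3 weak; 0.3 to below 0.7 moderate; 0.7 and above strong) → moderate

Calculation: R² = 1 − (SS_res / SS_tot), where SS_res is the sum of squared residuals and SS_tot the total sum of squares.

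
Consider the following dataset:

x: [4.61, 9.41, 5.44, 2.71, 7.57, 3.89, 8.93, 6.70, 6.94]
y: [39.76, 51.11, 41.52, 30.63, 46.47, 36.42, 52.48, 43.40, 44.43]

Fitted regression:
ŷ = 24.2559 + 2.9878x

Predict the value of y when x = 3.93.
ŷ = 35.9980

To predict y for x = 3.93, substitute into the regression equation:

ŷ = 24.2559 + 2.9878 × 3.93
ŷ = 24.2559 + 11.7421
ŷ = 35.9980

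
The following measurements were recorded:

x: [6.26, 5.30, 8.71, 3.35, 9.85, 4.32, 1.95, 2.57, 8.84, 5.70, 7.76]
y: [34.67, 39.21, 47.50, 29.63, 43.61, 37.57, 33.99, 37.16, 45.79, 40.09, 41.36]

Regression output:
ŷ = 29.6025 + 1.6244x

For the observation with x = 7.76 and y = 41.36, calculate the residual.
Residual = -0.8478

The residual is the difference between the actual value and the predicted value:

Residual = y - ŷ

Step 1: Calculate predicted value
ŷ = 29.6025 + 1.6244 × 7.76
ŷ = 42.2078

Step 2: Calculate residual
Residual = 41.36 - 42.2078
Residual = -0.8478

The residual is negative, so the observed y = 41.36 sits below the regression line (the line overestimates it by 0.8478).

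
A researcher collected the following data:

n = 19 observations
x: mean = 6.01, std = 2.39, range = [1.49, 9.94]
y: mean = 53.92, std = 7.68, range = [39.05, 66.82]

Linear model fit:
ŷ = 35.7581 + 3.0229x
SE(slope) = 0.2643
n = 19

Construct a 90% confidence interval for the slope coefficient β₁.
The 90% CI for β₁ is (2.5631, 3.4827)

Confidence interval for the slope:

The 90% CI for β₁ is: β̂₁ ± t*(α/2, n-2) × SE(β̂₁)

Step 1: Find critical t-value
- Confidence level = 0.9
- Degrees of freedom = n - 2 = 19 - 2 = 17
- t*(α/2, 17) = 1.7396

Step 2: Calculate margin of error
Margin = 1.7396 × 0.2643 = 0.4598

Step 3: Construct interval
CI = 3.0229 ± 0.4598
CI = (2.5631, 3.4827)

Interpretation: each one-unit increase in x is associated with a change in mean y of between 2.5631 and 3.4827, with 90% confidence.
The interval does not include 0, suggesting a significant linear relationship.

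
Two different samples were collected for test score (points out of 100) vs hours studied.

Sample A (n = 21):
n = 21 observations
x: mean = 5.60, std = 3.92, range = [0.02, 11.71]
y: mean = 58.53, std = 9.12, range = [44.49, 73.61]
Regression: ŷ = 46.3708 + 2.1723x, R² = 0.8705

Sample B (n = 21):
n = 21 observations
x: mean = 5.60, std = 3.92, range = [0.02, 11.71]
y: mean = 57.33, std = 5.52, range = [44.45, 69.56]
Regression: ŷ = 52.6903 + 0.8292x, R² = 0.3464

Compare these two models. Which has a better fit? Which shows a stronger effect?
Model A has the better fit (R² = 0.8705 vs 0.3464). Model A shows the stronger effect (|β₁| = 2.1723 vs 0.8292).

Model Comparison:

Goodness of fit (R²):
- Model A: R² = 0.8705 → 87.05% of variance in test score explained
- Model B: R² = 0.3464 → 34.64% of variance in test score explained
- 0.8705 > 0.3464 → Model A has the better fit

Which has the larger per-hour effect? (|β₁|)
- Model A: β₁ = 2.1723 → predicted test score rises 2.1723 points per additional hour of study time
- Model B: β₁ = 0.8292 → predicted test score rises 0.8292 points per additional hour of study time
- |2.1723| > |0.8292| → Model A shows the stronger marginal effect

Note: A better fit (higher R²) doesn't necessarily mean a more important relationship.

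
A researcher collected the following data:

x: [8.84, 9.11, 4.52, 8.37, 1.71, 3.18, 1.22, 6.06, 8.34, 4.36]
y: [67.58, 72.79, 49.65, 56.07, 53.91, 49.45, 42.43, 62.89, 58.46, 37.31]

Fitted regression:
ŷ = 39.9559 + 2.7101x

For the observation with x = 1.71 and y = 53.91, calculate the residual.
Residual = 9.3198

The residual is the difference between the actual value and the predicted value:

Residual = y - ŷ

Step 1: Calculate predicted value
ŷ = 39.9559 + 2.7101 × 1.71
ŷ = 44.5902

Step 2: Calculate residual
Residual = 53.91 - 44.5902
Residual = 9.3198

Interpretation: the model underestimates the actual value by 9.3198 at this point (positive residual → observation lies above the fitted line).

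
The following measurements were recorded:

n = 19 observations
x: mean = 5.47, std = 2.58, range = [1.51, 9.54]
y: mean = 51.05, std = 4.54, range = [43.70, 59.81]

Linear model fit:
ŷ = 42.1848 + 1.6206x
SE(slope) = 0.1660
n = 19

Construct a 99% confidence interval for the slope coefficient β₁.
The 99% CI for β₁ is (1.1395, 2.1017)

Confidence interval for the slope:

The 99% CI for β₁ is: β̂₁ ± t*(α/2, n-2) × SE(β̂₁)

Step 1: Find critical t-value
- Confidence level = 0.99
- Degrees of freedom = n - 2 = 19 - 2 = 17
- t*(α/2, 17) = 2.8982

Step 2: Calculate margin of error
Margin = 2.8982 × 0.1660 = 0.4811

Step 3: Construct interval
CI = 1.6206 ± 0.4811
CI = (1.1395, 2.1017)

Interpretation: intervals built this way capture the true β₁ in 99% of repeated samples; here the plausible range for the per-unit effect of x on y is 1.1395 to 2.1017.
The interval does not include 0, suggesting a significant linear relationship.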